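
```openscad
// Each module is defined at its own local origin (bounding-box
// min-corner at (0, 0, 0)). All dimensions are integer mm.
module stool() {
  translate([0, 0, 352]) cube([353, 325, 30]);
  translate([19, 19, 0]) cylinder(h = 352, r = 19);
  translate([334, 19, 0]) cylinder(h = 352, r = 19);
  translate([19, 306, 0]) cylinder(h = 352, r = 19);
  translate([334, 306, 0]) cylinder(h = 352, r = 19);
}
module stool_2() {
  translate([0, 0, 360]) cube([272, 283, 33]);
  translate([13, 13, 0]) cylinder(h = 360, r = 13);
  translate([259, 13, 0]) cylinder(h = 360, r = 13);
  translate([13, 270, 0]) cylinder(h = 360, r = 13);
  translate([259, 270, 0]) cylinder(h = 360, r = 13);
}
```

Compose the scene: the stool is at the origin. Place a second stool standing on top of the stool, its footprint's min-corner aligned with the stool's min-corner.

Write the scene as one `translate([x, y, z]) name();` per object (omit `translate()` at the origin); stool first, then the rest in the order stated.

stool();
translate([0, 0, 382]) stool_2();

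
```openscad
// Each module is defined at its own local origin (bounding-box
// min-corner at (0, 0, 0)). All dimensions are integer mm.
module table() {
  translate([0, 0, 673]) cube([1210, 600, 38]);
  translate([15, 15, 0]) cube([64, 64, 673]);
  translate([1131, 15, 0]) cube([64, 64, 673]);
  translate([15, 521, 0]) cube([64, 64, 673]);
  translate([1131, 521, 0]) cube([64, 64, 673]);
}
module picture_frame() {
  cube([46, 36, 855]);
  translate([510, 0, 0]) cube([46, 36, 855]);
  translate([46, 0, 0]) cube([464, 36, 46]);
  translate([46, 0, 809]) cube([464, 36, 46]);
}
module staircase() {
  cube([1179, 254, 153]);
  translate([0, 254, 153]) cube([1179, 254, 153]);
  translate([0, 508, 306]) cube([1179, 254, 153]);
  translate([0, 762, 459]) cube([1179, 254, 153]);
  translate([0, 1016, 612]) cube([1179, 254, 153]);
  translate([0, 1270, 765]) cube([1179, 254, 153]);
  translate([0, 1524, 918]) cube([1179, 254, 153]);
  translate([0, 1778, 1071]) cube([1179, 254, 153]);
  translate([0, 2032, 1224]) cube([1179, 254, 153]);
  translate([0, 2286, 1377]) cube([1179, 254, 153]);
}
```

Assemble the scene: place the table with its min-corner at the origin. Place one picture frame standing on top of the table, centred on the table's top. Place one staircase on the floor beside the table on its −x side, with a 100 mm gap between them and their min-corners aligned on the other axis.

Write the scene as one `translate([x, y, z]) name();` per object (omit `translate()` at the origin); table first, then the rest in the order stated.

table();
translate([327, 282, 711]) picture_frame();
translate([-1279, 0, 0]) staircase();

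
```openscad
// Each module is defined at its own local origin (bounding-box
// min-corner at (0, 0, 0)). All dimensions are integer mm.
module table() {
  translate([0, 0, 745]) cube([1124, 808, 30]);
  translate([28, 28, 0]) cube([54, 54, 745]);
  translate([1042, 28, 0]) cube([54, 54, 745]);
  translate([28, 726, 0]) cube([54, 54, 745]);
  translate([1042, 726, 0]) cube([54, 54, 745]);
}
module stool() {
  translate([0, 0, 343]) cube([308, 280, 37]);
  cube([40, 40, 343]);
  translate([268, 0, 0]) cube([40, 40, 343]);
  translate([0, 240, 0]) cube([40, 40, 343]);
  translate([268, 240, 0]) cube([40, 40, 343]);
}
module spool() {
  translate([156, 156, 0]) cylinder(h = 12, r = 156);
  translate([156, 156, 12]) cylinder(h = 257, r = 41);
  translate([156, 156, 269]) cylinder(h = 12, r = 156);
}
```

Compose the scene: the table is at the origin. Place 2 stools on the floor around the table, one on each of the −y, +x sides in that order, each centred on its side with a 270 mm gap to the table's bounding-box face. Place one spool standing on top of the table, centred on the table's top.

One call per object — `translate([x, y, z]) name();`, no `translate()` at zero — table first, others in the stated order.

table();
translate([408, -550, 0]) stool();
translate([1394, 264, 0]) stool();
translate([406, 248, 775]) spool();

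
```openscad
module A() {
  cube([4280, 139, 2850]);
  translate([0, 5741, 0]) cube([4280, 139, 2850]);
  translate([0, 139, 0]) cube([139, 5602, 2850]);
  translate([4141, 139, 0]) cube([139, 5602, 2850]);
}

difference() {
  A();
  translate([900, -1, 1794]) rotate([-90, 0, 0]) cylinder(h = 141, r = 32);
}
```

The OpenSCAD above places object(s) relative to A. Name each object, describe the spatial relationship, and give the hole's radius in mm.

The subtracted cylinder has r = 32 mm.

A is a house frame. The house frame has a circular hole through its front wall. The hole's radius is 32 mm.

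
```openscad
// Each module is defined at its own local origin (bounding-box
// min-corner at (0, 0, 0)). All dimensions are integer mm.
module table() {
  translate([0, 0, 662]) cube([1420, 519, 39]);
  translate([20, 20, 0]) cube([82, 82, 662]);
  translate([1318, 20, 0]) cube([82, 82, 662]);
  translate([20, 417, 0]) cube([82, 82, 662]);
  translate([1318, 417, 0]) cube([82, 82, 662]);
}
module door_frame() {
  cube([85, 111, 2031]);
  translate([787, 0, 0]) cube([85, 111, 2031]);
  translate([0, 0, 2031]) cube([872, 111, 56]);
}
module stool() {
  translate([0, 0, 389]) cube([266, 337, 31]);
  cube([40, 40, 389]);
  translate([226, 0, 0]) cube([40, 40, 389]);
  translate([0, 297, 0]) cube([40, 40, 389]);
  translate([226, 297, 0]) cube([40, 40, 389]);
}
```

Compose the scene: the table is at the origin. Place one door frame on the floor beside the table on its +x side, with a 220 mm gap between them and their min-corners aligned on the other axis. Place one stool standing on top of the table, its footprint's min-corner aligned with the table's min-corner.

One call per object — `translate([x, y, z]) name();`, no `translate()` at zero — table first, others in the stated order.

table();
translate([1640, 0, 0]) door_frame();
translate([0, 0, 701]) stool();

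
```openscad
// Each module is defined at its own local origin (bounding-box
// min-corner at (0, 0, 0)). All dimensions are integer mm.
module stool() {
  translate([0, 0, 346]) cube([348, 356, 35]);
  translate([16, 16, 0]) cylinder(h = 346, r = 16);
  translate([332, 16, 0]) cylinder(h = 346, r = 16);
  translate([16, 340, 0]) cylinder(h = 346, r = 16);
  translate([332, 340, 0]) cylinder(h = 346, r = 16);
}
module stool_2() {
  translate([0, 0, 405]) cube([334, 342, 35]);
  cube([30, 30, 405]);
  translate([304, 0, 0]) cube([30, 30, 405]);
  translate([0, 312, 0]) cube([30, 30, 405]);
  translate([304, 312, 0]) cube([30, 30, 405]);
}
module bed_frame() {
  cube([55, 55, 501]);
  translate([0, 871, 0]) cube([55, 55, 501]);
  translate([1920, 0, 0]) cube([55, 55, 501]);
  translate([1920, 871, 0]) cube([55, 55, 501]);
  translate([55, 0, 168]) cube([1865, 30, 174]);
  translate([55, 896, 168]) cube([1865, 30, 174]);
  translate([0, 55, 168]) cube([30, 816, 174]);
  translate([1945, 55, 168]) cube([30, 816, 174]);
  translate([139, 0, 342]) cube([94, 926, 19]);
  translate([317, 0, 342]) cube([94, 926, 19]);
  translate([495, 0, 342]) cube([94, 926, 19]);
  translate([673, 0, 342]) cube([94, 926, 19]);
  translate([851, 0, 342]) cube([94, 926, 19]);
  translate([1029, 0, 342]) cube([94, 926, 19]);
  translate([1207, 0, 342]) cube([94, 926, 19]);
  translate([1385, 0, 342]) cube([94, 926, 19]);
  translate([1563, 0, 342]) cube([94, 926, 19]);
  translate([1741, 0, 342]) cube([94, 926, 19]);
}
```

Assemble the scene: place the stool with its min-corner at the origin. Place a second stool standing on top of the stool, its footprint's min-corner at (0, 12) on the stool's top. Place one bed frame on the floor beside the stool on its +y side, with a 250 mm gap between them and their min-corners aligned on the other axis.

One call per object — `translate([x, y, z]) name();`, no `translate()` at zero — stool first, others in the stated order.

stool();
translate([0, 12, 381]) stool_2();
translate([0, 606, 0]) bed_frame();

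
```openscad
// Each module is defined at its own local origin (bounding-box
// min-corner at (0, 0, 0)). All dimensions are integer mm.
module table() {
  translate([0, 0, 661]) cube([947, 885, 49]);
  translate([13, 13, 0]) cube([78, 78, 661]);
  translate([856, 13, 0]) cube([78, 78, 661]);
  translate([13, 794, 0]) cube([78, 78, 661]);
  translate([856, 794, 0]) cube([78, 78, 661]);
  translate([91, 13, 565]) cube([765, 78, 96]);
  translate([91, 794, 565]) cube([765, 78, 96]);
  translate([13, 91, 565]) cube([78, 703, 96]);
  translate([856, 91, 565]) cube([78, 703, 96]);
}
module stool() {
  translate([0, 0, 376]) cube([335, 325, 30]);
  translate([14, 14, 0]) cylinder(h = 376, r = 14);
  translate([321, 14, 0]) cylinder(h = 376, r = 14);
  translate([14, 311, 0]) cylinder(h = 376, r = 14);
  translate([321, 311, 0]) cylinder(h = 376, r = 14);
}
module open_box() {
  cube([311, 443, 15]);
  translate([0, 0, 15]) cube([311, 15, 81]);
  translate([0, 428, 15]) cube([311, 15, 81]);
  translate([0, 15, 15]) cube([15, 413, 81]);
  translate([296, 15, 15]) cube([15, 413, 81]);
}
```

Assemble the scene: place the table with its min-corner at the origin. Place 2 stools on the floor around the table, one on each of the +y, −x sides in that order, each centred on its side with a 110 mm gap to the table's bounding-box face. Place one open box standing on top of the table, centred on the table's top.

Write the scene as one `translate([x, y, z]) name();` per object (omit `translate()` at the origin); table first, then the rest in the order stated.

table();
translate([306, 995, 0]) stool();
translate([-445, 280, 0]) stool();
translate([318, 221, 710]) open_box();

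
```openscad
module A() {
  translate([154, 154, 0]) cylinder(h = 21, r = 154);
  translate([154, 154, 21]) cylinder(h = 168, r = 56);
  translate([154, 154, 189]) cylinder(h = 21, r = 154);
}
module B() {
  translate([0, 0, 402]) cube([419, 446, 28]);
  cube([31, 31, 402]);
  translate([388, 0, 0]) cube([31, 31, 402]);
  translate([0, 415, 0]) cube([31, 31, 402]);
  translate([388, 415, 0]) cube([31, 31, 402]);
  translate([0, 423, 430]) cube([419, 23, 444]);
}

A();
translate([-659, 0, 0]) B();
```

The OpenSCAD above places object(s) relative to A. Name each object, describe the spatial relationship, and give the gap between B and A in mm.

A is a spool. B is a chair. The chair is on the floor beside the spool on its −x side. The gap between the chair and the spool is 240 mm.

The chair's nearest face is 240 mm from the spool's −x face.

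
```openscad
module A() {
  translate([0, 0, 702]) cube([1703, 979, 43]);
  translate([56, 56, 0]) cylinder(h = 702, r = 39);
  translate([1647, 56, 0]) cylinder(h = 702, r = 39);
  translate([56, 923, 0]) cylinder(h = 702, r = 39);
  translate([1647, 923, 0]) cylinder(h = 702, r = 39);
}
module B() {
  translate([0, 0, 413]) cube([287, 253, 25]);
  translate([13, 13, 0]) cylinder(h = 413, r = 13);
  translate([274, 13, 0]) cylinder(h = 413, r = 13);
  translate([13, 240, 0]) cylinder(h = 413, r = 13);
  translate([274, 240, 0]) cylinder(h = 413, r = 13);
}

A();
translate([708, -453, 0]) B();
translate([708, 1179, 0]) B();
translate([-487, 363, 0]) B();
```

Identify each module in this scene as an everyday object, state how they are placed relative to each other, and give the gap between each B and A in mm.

A is a table. B is a stool. Three stools sit around the table at the −y, +y, −x sides. The gap between each stool and the table is 200 mm.

Each stool's nearest face is 200 mm from the table's bounding box.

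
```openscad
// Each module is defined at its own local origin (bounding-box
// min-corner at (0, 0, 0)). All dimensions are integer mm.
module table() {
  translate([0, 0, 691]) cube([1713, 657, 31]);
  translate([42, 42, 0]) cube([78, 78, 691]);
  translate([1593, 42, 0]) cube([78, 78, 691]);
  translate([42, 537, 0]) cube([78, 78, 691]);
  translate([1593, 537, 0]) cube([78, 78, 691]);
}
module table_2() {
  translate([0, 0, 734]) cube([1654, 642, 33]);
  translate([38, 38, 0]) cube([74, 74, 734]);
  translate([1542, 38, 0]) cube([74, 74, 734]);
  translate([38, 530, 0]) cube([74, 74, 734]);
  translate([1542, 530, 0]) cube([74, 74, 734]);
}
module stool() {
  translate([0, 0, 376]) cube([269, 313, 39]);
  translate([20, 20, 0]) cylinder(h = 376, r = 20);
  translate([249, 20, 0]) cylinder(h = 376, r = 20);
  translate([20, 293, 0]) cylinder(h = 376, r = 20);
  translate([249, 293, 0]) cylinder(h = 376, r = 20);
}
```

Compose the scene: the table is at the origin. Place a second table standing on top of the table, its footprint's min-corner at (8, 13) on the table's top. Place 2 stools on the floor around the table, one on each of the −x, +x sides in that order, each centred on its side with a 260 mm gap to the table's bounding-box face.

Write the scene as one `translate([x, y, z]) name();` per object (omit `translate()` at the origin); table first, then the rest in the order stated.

table();
translate([8, 13, 722]) table_2();
translate([-529, 172, 0]) stool();
translate([1973, 172, 0]) stool();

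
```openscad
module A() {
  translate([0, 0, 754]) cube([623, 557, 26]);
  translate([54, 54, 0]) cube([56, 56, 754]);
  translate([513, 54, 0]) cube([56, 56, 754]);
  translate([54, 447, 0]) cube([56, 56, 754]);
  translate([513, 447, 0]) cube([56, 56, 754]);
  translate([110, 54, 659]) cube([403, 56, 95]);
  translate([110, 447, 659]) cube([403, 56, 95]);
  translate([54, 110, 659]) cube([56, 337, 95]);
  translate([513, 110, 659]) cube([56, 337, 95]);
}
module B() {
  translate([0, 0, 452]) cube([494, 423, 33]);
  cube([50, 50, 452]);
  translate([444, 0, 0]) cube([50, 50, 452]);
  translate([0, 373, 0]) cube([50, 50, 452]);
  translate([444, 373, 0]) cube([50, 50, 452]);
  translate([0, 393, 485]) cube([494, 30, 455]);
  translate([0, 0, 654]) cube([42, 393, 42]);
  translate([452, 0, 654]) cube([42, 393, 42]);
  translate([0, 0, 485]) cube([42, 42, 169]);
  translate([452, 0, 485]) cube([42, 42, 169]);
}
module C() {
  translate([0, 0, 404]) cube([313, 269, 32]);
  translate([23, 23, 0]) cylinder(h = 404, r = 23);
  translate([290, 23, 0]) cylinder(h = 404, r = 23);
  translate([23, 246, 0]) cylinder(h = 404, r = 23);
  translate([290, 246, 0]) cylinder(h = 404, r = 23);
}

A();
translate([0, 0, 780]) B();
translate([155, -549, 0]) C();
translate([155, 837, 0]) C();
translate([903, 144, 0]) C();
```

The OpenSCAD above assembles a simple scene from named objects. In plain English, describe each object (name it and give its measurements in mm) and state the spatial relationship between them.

A is a rectangular dining table. The top is 623×557×26 mm with its upper surface at z = 780 mm. It stands on four 56×56 mm square legs, each inset 54 mm from the nearest pair of top edges, running from the floor to the underside of the top. Four apron rails, 56 mm thick and 95 mm tall, run between adjacent legs with their top edges flush with the underside of the top and their outer faces flush with the legs' outer faces.

B is a chair. The seat is a 494×423×33 mm slab with its top at z = 485 mm, on four 50×50 mm corner legs (flush with the seat edges, standing on z = 0). A flat backrest 30 mm thick, 455 mm tall, spans the full seat width and rises from the seat top along its +y edge, rear face flush with the rear of the seat. Two armrests of 42×42 mm section run along each side from the seat's front edge to the front of the backrest, top faces 211 mm above the seat top and outer faces flush with the seat's x-edges; a 42×42 mm post under the front of each armrest stands on the seat at the front corner.

C is a four-legged stool. The seat is 313×269 mm, 32 mm thick, top at z = 436 mm. It stands on four round legs, each 46 mm in diameter, from z = 0 to the seat underside, each leg's axis is inset half a diameter from the nearest pair of seat edges (so the leg's bounding box is flush with the corner).

The chair is on top of the table. Three stools sit around the table at the −y, +y, +x sides.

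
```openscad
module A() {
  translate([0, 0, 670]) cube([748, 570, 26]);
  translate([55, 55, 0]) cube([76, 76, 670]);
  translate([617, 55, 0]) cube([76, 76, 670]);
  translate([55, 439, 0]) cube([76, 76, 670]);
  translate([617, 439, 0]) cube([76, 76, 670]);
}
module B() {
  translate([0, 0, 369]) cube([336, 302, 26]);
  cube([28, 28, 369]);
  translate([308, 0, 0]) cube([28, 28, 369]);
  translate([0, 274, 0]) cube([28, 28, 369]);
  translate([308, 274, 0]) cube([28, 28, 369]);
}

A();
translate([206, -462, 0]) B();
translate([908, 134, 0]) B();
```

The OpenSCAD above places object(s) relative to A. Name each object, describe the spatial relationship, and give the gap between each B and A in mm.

A is a table. B is a stool. Two stools sit around the table at the −y, +x sides. The gap between each stool and the table is 160 mm.

Each stool's nearest face is 160 mm from the table's bounding box.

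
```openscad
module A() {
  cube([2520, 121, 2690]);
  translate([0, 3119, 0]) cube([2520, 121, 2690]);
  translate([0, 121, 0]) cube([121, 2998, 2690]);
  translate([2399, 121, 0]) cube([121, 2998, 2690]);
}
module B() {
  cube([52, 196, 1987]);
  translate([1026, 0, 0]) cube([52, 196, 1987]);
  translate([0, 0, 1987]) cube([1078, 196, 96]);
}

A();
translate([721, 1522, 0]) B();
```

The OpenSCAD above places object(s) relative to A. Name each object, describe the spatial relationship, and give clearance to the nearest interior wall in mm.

Clearances: x = 600, y = 1401; minimum 600 mm.

A is a house frame. B is a door frame. The door frame sits inside the house frame, centred. The clearance to the nearest interior wall is 600 mm.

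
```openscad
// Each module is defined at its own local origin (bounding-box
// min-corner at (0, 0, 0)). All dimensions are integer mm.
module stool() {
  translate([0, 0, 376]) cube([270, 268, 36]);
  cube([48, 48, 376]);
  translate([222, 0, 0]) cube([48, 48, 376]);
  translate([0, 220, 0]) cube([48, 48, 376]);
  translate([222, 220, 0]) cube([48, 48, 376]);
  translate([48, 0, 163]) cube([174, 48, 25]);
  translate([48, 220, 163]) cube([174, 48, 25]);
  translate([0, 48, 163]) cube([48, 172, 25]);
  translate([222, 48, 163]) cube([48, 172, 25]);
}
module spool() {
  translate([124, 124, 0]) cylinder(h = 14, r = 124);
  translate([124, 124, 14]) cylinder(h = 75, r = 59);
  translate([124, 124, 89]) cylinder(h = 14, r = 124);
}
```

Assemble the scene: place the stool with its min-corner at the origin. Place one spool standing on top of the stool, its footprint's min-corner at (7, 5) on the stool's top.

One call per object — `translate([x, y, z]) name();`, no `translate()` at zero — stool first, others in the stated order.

stool();
translate([7, 5, 412]) spool();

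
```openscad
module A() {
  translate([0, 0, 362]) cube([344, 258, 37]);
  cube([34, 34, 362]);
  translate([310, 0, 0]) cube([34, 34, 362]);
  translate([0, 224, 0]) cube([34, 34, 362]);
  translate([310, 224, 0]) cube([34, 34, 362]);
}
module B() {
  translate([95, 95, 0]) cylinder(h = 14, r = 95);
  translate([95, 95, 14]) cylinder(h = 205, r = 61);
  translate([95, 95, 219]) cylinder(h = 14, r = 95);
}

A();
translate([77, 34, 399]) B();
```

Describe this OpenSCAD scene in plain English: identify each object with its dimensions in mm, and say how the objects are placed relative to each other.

A is a four-legged stool. The seat is a 344×258×37 mm slab whose top surface is at z = 399 mm; four square legs, each 34×34 mm in cross-section, run from the floor (z = 0) to the underside of the seat, each flush with a corner of the seat.

B is a spool: two coaxial disc flanges of radius 95 mm and thickness 14 mm, joined by a core cylinder of radius 61 mm and height 205 mm. The lower flange rests on z = 0 and the three cylinders share a vertical axis.

The spool is on top of the stool, centred.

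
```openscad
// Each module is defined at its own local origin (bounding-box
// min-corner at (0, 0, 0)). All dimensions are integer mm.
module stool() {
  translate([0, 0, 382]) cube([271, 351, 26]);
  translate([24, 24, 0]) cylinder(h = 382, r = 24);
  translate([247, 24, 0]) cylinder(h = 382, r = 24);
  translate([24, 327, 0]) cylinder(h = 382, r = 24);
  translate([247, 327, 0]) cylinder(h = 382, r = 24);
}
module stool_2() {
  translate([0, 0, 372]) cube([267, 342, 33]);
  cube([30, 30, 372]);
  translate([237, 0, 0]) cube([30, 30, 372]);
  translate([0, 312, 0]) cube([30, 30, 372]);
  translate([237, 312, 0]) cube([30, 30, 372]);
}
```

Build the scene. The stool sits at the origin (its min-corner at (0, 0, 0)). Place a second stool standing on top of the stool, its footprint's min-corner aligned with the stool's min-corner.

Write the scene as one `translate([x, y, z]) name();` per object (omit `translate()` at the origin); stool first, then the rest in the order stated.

stool();
translate([0, 0, 408]) stool_2();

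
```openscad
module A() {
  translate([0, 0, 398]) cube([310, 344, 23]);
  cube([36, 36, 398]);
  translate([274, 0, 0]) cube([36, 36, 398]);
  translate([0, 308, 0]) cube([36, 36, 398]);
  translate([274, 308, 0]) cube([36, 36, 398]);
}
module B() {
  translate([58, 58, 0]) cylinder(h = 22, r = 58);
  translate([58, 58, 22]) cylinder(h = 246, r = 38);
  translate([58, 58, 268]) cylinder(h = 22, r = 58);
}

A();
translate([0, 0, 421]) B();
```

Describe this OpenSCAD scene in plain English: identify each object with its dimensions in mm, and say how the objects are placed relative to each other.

A is a four-legged stool. The seat is a 310×344×23 mm slab whose top surface is at z = 421 mm; four square legs, each 36×36 mm in cross-section, run from the floor (z = 0) to the underside of the seat, each flush with a corner of the seat.

B is a spool: two coaxial disc flanges of radius 58 mm and thickness 22 mm, joined by a core cylinder of radius 38 mm and height 246 mm. The lower flange rests on z = 0 and the three cylinders share a vertical axis.

The spool is on top of the stool.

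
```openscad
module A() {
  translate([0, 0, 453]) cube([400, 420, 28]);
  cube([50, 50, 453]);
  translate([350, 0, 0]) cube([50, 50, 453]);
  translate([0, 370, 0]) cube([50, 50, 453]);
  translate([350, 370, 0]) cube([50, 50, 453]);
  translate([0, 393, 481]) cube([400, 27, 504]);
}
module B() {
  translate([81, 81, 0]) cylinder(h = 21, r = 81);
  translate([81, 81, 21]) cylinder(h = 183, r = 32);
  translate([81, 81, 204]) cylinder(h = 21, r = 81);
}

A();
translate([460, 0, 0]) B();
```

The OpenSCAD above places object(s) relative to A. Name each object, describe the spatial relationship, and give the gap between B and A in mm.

The spool's nearest face is 60 mm from the chair's +x face.

A is a chair. B is a spool. The spool is on the floor beside the chair on its +x side. The gap between the spool and the chair is 60 mm.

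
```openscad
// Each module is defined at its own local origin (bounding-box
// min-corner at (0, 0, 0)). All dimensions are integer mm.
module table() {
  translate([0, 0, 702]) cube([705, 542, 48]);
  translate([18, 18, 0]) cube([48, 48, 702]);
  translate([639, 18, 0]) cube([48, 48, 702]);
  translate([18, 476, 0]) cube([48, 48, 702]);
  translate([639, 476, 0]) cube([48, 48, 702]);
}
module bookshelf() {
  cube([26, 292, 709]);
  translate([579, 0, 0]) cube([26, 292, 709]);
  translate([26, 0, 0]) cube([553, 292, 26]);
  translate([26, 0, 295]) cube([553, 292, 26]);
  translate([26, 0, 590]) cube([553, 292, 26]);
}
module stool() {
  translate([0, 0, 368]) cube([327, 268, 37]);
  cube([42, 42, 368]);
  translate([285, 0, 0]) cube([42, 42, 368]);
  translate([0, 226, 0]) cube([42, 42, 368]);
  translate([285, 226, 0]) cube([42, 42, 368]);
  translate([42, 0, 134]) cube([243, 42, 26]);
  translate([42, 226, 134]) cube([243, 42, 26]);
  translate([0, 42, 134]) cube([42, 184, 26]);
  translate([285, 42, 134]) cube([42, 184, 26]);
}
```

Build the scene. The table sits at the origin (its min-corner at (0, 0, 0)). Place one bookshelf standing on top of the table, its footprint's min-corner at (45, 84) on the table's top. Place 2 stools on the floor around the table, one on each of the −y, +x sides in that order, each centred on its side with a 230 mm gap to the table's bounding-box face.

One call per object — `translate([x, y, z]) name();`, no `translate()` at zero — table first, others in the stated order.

table();
translate([45, 84, 750]) bookshelf();
translate([189, -498, 0]) stool();
translate([935, 137, 0]) stool();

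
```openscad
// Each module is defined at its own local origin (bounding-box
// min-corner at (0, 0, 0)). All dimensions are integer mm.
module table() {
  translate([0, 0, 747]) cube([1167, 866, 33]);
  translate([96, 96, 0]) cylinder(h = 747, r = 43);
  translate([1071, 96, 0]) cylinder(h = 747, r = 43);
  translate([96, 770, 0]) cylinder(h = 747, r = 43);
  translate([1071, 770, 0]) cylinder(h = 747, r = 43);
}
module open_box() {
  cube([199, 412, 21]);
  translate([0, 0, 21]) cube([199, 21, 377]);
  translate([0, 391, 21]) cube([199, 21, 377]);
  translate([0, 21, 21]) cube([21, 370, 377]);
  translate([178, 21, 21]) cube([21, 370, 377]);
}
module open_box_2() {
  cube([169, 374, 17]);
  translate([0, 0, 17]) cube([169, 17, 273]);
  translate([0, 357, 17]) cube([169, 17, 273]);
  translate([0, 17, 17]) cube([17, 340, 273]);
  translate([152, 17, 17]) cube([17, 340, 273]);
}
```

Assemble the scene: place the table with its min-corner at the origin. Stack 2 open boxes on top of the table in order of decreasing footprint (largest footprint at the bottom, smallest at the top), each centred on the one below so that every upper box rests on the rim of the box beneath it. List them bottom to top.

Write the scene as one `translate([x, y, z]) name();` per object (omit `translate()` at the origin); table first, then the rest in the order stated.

table();
translate([484, 227, 780]) open_box();
translate([499, 246, 1178]) open_box_2();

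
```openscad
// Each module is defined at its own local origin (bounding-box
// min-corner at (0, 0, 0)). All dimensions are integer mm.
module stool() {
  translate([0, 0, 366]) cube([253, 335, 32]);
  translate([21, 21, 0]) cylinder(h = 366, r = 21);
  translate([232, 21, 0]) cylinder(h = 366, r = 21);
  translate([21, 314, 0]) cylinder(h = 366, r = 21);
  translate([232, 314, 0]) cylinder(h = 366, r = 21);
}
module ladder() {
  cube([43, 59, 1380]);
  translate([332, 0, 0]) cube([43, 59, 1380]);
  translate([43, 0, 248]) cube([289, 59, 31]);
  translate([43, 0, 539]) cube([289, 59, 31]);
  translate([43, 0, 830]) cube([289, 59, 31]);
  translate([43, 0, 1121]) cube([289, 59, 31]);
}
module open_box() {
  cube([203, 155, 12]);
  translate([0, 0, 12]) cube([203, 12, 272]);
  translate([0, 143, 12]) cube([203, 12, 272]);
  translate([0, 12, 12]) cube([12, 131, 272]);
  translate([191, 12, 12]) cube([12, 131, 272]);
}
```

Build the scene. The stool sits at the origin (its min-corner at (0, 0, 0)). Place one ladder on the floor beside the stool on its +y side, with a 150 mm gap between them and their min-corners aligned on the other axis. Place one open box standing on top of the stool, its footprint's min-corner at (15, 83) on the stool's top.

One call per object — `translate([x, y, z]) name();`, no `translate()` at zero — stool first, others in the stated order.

stool();
translate([0, 485, 0]) ladder();
translate([15, 83, 398]) open_box();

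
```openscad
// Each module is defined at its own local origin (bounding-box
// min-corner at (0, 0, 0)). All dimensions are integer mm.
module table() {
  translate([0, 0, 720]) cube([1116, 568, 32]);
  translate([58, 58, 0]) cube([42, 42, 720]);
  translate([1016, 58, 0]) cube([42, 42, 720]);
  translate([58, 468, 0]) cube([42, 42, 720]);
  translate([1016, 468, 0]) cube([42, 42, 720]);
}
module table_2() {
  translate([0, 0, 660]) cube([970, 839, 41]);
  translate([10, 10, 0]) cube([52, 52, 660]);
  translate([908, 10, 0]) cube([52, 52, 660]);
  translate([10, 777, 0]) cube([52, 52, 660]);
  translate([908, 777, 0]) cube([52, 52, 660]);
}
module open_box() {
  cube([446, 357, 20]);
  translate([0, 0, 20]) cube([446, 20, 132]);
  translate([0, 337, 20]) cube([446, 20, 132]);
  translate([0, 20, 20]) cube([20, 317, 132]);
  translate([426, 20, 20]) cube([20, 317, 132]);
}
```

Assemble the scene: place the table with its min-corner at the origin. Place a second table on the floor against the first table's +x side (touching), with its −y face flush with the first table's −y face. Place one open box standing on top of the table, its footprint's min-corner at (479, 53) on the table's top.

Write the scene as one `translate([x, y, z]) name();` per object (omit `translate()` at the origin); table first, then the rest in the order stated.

table();
translate([1116, 0, 0]) table_2();
translate([479, 53, 752]) open_box();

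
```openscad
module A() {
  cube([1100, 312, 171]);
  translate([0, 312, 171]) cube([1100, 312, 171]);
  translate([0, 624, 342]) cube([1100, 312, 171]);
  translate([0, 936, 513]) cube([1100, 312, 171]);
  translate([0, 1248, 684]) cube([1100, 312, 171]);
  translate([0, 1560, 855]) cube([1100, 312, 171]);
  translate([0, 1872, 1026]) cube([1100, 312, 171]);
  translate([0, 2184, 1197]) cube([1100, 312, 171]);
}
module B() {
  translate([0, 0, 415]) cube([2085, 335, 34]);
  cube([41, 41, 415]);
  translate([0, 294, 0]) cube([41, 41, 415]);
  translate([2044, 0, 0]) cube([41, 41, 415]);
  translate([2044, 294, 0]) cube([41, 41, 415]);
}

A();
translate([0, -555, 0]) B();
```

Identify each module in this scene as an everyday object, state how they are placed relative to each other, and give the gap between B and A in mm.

A is a staircase. B is a bench. The bench is on the floor beside the staircase on its −y side. The gap between the bench and the staircase is 220 mm.

The bench's nearest face is 220 mm from the staircase's −y face.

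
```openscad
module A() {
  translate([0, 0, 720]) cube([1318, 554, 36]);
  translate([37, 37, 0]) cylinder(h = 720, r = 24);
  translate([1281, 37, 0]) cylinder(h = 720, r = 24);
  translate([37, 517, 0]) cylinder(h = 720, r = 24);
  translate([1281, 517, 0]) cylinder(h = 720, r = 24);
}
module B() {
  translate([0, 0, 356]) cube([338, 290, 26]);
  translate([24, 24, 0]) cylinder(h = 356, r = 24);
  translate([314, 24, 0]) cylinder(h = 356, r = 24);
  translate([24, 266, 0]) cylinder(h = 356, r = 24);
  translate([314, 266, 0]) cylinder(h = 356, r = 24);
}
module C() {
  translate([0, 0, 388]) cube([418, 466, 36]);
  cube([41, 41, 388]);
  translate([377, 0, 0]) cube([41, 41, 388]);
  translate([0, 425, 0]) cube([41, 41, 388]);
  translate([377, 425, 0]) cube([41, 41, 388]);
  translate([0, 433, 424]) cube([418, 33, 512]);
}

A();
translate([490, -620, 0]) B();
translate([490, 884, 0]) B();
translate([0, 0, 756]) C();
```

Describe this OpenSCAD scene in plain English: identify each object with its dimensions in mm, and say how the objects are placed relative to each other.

A is a table: top 1318 mm (x) × 554 mm (y), 36 mm thick, upper face at z = 756 mm, on four round legs of 48 mm diameter, each leg's bounding box inset 13 mm from the nearest pair of top edges, running from z = 0 to the bottom of the top.

B is a simple wooden stool: a rectangular seat 338 mm (x) by 290 mm (y), 26 mm thick, top face at z = 382 mm, on four round legs, each 48 mm in diameter. The legs rest on z = 0, each leg's axis is inset half a diameter from the nearest pair of seat edges (so the leg's bounding box is flush with the corner).

C is a chair: 418×466 mm seat, 36 mm thick, top at z = 424 mm, on four 41 mm square corner legs flush with the seat edges. A 33 mm thick backrest slab spans the full seat width, extending 512 mm above the seat top, its back face flush with the seat's +y edge.

Two stools sit around the table at the −y, +y sides. The chair is on top of the table.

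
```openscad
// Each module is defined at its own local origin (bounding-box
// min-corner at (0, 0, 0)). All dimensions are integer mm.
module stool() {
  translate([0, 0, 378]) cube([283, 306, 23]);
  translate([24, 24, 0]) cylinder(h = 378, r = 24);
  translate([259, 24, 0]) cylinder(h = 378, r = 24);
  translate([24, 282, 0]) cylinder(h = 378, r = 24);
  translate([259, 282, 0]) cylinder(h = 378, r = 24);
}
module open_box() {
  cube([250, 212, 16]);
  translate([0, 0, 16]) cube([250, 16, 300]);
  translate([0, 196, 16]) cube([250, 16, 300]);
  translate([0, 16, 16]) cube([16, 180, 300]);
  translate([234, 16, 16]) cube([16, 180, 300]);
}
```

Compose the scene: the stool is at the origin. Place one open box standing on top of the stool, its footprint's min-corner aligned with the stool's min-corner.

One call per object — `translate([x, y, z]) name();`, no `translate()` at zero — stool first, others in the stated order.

stool();
translate([0, 0, 401]) open_box();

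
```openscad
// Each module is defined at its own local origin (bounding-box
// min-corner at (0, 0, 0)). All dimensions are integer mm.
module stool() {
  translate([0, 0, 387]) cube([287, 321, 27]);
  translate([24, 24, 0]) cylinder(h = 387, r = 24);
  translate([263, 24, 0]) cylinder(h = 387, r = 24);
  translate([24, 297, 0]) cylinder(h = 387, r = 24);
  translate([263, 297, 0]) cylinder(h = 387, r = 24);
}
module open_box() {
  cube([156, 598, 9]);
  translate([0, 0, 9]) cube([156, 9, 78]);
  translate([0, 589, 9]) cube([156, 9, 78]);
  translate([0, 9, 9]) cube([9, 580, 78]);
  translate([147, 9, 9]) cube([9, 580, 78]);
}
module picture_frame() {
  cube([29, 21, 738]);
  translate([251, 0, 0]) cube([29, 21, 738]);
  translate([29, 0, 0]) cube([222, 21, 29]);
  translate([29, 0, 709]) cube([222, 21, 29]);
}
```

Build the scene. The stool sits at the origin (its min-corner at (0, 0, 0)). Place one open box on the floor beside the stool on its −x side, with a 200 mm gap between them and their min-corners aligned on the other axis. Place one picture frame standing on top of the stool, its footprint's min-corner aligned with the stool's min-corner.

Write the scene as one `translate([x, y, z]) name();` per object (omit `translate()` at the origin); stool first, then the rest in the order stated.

stool();
translate([-356, 0, 0]) open_box();
translate([0, 0, 414]) picture_frame();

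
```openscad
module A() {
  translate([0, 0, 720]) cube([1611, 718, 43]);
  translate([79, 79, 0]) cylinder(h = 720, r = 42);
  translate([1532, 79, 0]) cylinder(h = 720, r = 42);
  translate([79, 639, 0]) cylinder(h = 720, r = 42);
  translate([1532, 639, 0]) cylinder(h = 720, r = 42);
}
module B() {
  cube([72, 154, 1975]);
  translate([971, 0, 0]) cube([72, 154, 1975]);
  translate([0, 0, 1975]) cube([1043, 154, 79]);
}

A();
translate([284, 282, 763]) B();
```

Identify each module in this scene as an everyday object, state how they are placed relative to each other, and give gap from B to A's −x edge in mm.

The door frame's min-x is at 284; the table's min-x is 0; gap = 284 mm.

A is a table. B is a door frame. The door frame is on top of the table, centred. The gap from the door frame to the table's −x edge is 284 mm.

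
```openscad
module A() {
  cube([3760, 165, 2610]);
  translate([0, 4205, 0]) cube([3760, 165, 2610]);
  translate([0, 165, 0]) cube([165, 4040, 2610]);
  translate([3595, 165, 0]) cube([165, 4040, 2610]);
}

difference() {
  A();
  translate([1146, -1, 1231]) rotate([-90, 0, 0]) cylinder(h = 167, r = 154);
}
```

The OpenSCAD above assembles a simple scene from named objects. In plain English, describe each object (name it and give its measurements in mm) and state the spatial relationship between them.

A is a box-shaped house frame (walls only): outside footprint 3760×4370 mm, wall height 2610 mm, wall thickness 165 mm. The two y-facing walls run the full x-width; the two x-facing walls fit between the inner faces of the y-facing walls.

The house frame has a circular hole of radius 154 mm through its front wall, centred at (x = 1146, z = 1231).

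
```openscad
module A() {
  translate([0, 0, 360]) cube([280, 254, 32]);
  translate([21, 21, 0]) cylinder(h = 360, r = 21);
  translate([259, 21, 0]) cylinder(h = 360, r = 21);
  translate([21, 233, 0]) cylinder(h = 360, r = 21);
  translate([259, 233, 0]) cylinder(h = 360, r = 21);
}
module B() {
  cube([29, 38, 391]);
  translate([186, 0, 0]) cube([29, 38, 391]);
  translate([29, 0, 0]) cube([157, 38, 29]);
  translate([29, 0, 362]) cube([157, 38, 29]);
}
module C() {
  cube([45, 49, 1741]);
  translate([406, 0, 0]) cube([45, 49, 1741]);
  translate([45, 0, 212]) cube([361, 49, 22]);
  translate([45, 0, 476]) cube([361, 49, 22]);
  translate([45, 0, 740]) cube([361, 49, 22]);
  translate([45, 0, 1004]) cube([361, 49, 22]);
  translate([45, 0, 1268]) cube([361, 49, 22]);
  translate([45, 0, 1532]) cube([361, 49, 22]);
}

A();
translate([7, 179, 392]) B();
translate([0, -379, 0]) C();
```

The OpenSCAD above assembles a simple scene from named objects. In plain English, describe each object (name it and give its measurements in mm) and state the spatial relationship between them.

A is a simple wooden stool: a rectangular seat 280 mm (x) by 254 mm (y), 32 mm thick, top face at z = 392 mm, on four round legs, each 42 mm in diameter. The legs rest on z = 0, each leg's axis is inset half a diameter from the nearest pair of seat edges (so the leg's bounding box is flush with the corner).

B is a rectangular picture frame lying in the x–z plane (depth along y). The opening is 157 mm wide (x) by 333 mm tall (z), surrounded by a border 29 mm wide on all four sides. The frame is 38 mm deep and is made of two full-height vertical stiles with two horizontal rails fitted between them.

C is a straight ladder. Two 45×49 mm vertical rails, 1741 mm tall, stand 451 mm apart (outside-to-outside) with their front faces coplanar on the −y side. 6 rungs, each 49 mm deep and 22 mm tall, span between the inner faces of the rails, front faces flush with the rails. The lowest rung's underside is at z = 212 mm and rungs are spaced 264 mm apart (underside to underside).

The picture frame is on top of the stool. The ladder is on the floor beside the stool on its −y side.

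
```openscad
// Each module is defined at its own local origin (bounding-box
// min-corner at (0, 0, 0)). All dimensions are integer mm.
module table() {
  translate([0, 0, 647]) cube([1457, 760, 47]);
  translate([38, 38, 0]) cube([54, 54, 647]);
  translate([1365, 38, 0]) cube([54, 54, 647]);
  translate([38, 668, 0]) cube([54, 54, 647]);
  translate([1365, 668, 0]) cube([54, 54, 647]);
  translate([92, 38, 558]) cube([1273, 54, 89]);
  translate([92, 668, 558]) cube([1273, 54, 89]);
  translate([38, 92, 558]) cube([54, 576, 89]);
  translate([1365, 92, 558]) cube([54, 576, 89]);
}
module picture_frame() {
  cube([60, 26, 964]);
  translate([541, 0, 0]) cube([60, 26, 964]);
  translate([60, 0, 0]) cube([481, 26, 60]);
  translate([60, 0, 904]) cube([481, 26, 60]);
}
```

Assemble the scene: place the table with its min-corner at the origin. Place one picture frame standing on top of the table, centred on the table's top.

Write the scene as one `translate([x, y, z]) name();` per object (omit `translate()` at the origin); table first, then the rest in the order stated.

table();
translate([428, 367, 694]) picture_frame();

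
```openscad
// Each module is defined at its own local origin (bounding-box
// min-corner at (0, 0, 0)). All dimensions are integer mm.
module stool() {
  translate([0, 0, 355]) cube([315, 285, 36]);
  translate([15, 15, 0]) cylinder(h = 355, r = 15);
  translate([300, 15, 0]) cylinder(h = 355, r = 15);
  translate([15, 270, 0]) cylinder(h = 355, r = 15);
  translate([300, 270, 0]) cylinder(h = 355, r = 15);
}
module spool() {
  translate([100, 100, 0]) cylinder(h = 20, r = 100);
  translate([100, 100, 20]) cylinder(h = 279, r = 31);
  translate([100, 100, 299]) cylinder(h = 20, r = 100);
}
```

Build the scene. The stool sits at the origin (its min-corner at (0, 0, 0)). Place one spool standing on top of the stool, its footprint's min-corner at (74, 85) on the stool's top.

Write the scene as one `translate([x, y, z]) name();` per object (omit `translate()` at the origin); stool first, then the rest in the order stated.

stool();
translate([74, 85, 391]) spool();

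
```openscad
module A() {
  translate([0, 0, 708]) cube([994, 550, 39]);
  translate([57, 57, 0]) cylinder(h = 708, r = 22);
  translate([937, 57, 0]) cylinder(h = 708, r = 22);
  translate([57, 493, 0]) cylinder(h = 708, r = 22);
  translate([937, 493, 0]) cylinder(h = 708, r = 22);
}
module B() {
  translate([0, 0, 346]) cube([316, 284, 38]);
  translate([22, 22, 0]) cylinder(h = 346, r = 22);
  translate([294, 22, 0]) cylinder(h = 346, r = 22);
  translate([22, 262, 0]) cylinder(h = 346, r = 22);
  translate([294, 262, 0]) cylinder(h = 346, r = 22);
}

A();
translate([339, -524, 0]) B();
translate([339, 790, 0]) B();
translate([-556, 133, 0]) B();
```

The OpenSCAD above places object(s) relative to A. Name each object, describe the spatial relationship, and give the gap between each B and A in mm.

Each stool's nearest face is 240 mm from the table's bounding box.

A is a table. B is a stool. Three stools sit around the table at the −y, +y, −x sides. The gap between each stool and the table is 240 mm.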